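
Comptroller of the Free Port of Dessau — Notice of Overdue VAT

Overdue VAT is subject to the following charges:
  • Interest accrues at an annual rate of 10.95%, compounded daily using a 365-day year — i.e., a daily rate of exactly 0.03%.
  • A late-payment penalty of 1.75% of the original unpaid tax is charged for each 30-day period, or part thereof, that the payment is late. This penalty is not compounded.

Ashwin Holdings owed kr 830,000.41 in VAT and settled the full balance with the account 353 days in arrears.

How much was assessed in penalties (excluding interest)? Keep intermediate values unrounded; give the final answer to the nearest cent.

Penalty periods: ⌈353/30⌉ = 12; penalty = 12 × 1.75% × kr 830,000.41 = kr 174,300.09…

kr 174,300.09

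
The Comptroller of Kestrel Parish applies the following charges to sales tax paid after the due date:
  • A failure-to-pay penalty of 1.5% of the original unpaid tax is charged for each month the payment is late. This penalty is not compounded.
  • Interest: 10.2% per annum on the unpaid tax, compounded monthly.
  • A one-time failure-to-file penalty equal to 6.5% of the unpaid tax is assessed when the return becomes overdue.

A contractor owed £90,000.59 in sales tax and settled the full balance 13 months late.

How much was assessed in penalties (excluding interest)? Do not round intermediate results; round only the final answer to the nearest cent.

£23,400.15

Failure-to-file penalty: 6.5% × £90,000.59 = £5,850.04…
Failure-to-pay penalty = 1.5% × £90,000.59 × 13 mo = £17,550.12…
Total penalty = £5,850.04… + £17,550.12… = £23,400.15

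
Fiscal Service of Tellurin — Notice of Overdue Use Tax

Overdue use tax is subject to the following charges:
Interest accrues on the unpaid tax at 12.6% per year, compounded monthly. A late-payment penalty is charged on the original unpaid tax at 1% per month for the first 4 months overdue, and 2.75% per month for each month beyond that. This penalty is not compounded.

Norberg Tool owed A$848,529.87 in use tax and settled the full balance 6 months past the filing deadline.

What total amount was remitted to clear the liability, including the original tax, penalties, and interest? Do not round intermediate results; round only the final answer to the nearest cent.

A$984,020.65

Penalty, months 1–4: 4 × 1% × A$848,529.87 = A$33,941.19…
Penalty, months 5–6: 2 × 2.75% × A$848,529.87 = A$46,669.14…
Interest (12.6%/yr ÷ 12 = 1.05%/month): A$848,529.87 × ((1 + 0.0105)^6 − 1) = A$54,880.4390…
Total = A$848,529.87 + A$80,610.3377… + A$54,880.4390… = A$984,020.65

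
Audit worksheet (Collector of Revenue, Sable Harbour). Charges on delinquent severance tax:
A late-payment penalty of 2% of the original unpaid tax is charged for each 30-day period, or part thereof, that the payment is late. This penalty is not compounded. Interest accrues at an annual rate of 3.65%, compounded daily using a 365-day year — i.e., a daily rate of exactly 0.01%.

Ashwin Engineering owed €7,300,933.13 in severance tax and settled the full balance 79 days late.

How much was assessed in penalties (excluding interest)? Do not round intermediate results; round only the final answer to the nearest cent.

Penalty periods: ⌈79/30⌉ = 3; penalty = 3 × 2% × €7,300,933.13 = €438,055.99…

€438,055.99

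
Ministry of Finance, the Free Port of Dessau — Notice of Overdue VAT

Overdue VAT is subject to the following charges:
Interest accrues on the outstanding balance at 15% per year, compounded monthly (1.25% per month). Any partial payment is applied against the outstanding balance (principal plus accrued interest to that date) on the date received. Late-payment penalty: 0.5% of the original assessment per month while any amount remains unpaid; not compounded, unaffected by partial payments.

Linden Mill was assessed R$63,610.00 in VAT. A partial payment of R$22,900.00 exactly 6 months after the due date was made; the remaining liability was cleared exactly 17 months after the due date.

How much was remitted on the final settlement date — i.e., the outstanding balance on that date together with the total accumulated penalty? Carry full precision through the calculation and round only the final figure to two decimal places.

R$57,720.87

Balance at month 6: R$63,610.0000 × (1 + 0.0125)^6 = R$68,532.3441…
After R$22,900.00 payment: R$68,532.3441… − R$22,900.00 = R$45,632.3441…
Balance at month 17: R$45,632.3441… × (1 + 0.0125)^11 = R$52,314.0243…
Penalty: 17 × 0.5% × R$63,610.00 = R$5,406.85
Final settlement = outstanding balance + penalty = R$52,314.0243… + R$5,406.85 = R$57,720.87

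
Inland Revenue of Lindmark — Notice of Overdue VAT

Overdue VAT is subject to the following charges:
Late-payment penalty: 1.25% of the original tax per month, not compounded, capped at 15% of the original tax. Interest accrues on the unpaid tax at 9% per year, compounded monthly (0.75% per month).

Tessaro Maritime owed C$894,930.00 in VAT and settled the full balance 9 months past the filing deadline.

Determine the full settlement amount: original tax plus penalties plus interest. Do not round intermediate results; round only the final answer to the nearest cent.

C$1,057,861.71

Penalty: 9 × 1.25% × C$894,930.00 = C$100,679.63… (below the 15% cap of C$134,239.50)
Interest: C$894,930.00 × ((1 + 0.0075)^9 − 1) = C$894,930.00 × 0.0695608… = C$62,252.0818…
Total = C$894,930.00 + C$100,679.6250 + C$62,252.0818… = C$1,057,861.71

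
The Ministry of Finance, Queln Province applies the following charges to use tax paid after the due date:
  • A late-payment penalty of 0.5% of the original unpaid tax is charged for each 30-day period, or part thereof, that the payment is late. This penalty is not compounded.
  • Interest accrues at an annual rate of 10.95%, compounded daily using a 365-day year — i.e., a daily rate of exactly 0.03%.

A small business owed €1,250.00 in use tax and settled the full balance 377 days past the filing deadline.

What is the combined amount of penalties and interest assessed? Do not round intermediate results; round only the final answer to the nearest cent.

€230.91

Penalty periods: ⌈377/30⌉ = 13; penalty = 13 × 0.5% × €1,250.00 = €81.25
Interest: €1,250.00 × ((1 + 0.0003)^377 − 1) = €1,250.00 × 0.11972491… = €149.6561…
Penalties + interest = €81.2500 + €149.6561… = €230.91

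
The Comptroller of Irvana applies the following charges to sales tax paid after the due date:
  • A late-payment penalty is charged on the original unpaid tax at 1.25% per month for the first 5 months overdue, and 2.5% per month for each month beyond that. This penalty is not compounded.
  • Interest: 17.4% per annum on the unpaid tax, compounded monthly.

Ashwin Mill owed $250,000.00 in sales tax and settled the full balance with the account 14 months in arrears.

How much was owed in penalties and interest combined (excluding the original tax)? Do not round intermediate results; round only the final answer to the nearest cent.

Penalty, months 1–5: 5 × 1.25% × $250,000.00 = $15,625.00
Penalty, months 6–14: 9 × 2.5% × $250,000.00 = $56,250.00
Interest (17.4%/yr ÷ 12 = 1.45%/month): $250,000.00 × ((1 + 0.0145)^14 − 1) = $55,822.0026…
Penalties + interest = $71,875.0000 + $55,822.0026… = $127,697.00

$127,697.00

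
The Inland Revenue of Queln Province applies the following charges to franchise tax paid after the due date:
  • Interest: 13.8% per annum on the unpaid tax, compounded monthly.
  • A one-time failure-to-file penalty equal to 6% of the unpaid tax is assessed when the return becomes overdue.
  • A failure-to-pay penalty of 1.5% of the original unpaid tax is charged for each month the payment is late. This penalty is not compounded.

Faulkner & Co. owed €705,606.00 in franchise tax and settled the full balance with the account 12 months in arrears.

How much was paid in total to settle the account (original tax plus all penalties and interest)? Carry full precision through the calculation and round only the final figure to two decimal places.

Failure-to-file penalty: 6% × €705,606.00 = €42,336.36
Failure-to-pay penalty = 1.5% × €705,606.00 × 12 mo = €127,009.08
Interest (13.8%/yr ÷ 12 = 1.15%/month): €705,606.00 × ((1 + 0.0115)^12 − 1) = €103,774.8232…
Total = €705,606.00 + €169,345.4400 + €103,774.8232… = €978,726.26

€978,726.26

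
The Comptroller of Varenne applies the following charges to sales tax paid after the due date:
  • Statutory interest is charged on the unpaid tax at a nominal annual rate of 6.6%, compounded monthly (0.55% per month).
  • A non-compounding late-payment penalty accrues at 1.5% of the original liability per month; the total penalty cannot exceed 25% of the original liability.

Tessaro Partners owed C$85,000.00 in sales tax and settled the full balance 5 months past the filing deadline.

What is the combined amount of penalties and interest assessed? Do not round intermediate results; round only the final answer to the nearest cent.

Penalty: 5 × 1.5% × C$85,000.00 = C$6,375.00 (below the 25% cap of C$21,250.00)
Interest: C$85,000.00 × ((1 + 0.0055)^5 − 1) = C$85,000.00 × 0.0278042… = C$2,363.3543…
Penalties + interest = C$6,375.0000 + C$2,363.3543… = C$8,738.35

C$8,738.35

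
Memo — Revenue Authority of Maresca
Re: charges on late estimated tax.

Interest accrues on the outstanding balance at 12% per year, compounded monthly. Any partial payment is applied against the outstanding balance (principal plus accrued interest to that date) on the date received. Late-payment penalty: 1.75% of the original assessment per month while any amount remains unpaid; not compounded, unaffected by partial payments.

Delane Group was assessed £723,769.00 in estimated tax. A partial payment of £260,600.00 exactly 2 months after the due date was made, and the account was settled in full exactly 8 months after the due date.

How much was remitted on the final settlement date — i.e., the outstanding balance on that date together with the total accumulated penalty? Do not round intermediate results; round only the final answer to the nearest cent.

Monthly rate = 12% ÷ 12 = 1%
Balance at month 2: £723,769.0000 × (1 + 0.01)^2 = £738,316.7569
After £260,600.00 payment: £738,316.7569 − £260,600.00 = £477,716.7569
Balance at month 8: £477,716.7569 × (1 + 0.01)^6 = £507,105.9637…
Penalty: 8 × 1.75% × £723,769.00 = £101,327.66
Final settlement = outstanding balance + penalty = £507,105.9637… + £101,327.66 = £608,433.62

£608,433.62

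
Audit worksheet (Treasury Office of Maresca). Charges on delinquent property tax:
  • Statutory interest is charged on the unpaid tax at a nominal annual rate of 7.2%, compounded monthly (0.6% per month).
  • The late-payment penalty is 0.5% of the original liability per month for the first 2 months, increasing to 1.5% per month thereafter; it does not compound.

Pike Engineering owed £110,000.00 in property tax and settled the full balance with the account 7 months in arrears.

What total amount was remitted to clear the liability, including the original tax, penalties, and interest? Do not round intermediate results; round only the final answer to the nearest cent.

Penalty, months 1–2: 2 × 0.5% × £110,000.00 = £1,100.00
Penalty, months 3–7: 5 × 1.5% × £110,000.00 = £8,250.00
Interest: £110,000.00 × ((1 + 0.006)^7 − 1) = £110,000.00 × 0.0427636… = £4,703.9966…
Total = £110,000.00 + £9,350.0000 + £4,703.9966… = £124,054.00

£124,054.00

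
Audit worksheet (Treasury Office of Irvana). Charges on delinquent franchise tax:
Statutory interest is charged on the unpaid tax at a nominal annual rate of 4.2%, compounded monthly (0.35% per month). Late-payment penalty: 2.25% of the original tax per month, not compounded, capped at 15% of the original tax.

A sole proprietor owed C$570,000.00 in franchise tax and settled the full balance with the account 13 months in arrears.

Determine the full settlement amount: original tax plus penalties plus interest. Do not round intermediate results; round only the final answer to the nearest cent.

Penalty (uncapped): 13 × 2.25% × C$570,000.00 = C$166,725.00; cap = 15% × C$570,000.00 = C$85,500.00 → penalty = C$85,500.00
Interest: C$570,000.00 × ((1 + 0.0035)^13 − 1) = C$570,000.00 × 0.0464679… = C$26,486.6860…
Total = C$570,000.00 + C$85,500.0000 + C$26,486.6860… = C$681,986.69

C$681,986.69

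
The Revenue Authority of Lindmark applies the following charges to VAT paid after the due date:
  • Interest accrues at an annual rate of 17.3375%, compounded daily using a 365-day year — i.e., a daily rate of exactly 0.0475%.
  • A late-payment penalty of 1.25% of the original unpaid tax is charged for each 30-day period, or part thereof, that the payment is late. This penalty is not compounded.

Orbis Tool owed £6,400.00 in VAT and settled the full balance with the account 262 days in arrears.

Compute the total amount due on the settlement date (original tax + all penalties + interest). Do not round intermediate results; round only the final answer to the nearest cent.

Penalty periods: ⌈262/30⌉ = 9; penalty = 9 × 1.25% × £6,400.00 = £720.00
Interest: £6,400.00 × ((1 + 0.000475)^262 − 1) = £6,400.00 × 0.13249193… = £847.9484…
Total = £6,400.00 + £720.0000 + £847.9484… = £7,967.95

£7,967.95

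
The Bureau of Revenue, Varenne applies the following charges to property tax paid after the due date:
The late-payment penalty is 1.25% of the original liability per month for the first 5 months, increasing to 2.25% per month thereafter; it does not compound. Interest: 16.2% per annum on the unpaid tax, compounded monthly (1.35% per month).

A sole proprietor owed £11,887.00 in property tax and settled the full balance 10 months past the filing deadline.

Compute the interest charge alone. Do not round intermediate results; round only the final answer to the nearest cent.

£1,705.83

Interest: £11,887.00 × ((1 + 0.0135)^10 − 1) = £11,887.00 × 0.1435036… = £1,705.8271…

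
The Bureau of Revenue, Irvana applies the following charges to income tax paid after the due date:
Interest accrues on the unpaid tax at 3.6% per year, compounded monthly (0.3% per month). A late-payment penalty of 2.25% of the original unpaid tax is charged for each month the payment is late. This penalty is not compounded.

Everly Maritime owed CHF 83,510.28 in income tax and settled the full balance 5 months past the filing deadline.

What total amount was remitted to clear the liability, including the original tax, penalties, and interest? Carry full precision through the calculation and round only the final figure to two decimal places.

Late-payment penalty: 5 × 2.25% × CHF 83,510.28 = CHF 9,394.91…
Interest: CHF 83,510.28 × ((1 + 0.003)^5 − 1) = CHF 83,510.28 × 0.0150903… = CHF 1,260.1927…
Total = CHF 83,510.28 + CHF 9,394.9065 + CHF 1,260.1927… = CHF 94,165.38

CHF 94,165.38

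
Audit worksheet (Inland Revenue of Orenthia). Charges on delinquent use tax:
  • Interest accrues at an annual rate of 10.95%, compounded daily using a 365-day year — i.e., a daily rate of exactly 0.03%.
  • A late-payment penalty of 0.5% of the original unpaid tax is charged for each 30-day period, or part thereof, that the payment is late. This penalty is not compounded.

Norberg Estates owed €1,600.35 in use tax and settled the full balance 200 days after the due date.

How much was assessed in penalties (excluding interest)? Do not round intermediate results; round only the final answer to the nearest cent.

€56.01

Penalty periods: ⌈200/30⌉ = 7; penalty = 7 × 0.5% × €1,600.35 = €56.01…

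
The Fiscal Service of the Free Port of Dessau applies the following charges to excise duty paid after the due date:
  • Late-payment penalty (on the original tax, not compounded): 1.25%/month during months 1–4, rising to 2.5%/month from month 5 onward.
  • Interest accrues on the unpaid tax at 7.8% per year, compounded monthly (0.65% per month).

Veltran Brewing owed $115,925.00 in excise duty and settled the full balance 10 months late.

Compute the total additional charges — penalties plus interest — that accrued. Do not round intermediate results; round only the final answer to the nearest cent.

Penalty, months 1–4: 4 × 1.25% × $115,925.00 = $5,796.25
Penalty, months 5–10: 6 × 2.5% × $115,925.00 = $17,388.75
Interest: $115,925.00 × ((1 + 0.0065)^10 − 1) = $115,925.00 × 0.0669346… = $7,759.3915…
Penalties + interest = $23,185.0000 + $7,759.3915… = $30,944.39

$30,944.39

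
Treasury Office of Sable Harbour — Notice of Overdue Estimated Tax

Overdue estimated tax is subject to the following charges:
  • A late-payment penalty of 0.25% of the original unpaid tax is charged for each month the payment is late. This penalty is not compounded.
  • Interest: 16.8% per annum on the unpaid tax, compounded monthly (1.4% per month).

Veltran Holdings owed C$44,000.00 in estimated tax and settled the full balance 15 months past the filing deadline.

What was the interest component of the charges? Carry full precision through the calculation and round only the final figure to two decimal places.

C$10,202.83

Interest: C$44,000.00 × ((1 + 0.014)^15 − 1) = C$44,000.00 × 0.2318826… = C$10,202.8349…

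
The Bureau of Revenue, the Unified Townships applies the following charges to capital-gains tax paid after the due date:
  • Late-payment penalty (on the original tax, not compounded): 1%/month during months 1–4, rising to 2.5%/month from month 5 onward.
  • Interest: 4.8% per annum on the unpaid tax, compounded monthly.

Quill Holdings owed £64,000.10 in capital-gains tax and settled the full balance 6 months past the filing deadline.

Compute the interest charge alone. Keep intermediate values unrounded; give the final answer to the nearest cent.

£1,551.44

Interest (4.8%/yr ÷ 12 = 0.4%/month): £64,000.10 × ((1 + 0.004)^6 − 1) = £1,551.4446…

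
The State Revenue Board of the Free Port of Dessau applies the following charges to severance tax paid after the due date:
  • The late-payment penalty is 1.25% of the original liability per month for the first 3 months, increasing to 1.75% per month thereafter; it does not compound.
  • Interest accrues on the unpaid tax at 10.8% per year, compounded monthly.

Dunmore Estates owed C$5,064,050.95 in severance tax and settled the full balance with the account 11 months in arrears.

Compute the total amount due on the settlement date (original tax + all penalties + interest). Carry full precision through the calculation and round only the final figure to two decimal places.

Penalty, months 1–3: 3 × 1.25% × C$5,064,050.95 = C$189,901.91…
Penalty, months 4–11: 8 × 1.75% × C$5,064,050.95 = C$708,967.13…
Interest (10.8%/yr ÷ 12 = 0.9%/month): C$5,064,050.95 × ((1 + 0.009)^11 − 1) = C$524,521.6241…
Total = C$5,064,050.95 + C$898,869.0436… + C$524,521.6241… = C$6,487,441.62

C$6,487,441.62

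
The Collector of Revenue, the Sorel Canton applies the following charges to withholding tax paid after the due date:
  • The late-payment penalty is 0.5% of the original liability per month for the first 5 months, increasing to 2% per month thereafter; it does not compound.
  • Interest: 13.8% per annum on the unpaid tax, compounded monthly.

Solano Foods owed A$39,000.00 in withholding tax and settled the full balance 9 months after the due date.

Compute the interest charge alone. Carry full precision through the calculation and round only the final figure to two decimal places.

A$4,227.25

Interest (13.8%/yr ÷ 12 = 1.15%/month): A$39,000.00 × ((1 + 0.0115)^9 − 1) = A$4,227.2483…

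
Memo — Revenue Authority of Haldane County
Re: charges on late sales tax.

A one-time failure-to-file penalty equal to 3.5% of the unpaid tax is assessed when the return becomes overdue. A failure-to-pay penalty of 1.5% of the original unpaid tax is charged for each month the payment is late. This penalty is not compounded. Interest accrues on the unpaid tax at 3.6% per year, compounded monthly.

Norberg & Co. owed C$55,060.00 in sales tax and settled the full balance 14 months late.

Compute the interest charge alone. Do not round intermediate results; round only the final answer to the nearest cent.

Interest (3.6%/yr ÷ 12 = 0.3%/month): C$55,060.00 × ((1 + 0.003)^14 − 1) = C$2,358.1598…

C$2,358.16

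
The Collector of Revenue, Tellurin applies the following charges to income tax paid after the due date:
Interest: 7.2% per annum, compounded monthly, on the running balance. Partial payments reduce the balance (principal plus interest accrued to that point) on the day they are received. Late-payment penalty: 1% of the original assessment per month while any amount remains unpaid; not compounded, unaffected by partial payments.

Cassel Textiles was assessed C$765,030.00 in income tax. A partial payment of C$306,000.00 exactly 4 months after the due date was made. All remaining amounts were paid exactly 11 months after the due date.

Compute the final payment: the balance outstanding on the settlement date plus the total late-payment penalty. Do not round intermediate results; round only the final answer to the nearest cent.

C$582,131.97

Monthly rate = 7.2% ÷ 12 = 0.6%
Balance at month 4: C$765,030.0000 × (1 + 0.006)^4 = C$783,556.6285…
After C$306,000.00 payment: C$783,556.6285… − C$306,000.00 = C$477,556.6285…
Balance at month 11: C$477,556.6285… × (1 + 0.006)^7 = C$497,978.6717…
Penalty: 11 × 1% × C$765,030.00 = C$84,153.30
Final settlement = outstanding balance + penalty = C$497,978.6717… + C$84,153.30 = C$582,131.97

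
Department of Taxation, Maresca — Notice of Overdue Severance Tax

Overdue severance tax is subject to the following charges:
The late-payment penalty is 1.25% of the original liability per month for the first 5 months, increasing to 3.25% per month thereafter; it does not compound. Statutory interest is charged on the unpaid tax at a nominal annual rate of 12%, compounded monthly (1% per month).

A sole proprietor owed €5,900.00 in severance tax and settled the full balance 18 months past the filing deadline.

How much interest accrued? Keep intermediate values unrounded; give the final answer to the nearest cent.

€1,157.27

Interest: €5,900.00 × ((1 + 0.01)^18 − 1) = €5,900.00 × 0.1961475… = €1,157.2701…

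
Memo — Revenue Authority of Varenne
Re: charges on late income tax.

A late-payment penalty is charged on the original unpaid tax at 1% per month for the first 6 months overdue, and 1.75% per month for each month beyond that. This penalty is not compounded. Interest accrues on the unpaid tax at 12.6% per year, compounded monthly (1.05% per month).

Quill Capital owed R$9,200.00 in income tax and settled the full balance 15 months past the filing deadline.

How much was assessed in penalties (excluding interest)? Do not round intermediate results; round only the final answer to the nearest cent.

Penalty, months 1–6: 6 × 1% × R$9,200.00 = R$552.00
Penalty, months 7–15: 9 × 1.75% × R$9,200.00 = R$1,449.00
Total penalty = R$552.00 + R$1,449.00 = R$2,001.00

R$2,001.00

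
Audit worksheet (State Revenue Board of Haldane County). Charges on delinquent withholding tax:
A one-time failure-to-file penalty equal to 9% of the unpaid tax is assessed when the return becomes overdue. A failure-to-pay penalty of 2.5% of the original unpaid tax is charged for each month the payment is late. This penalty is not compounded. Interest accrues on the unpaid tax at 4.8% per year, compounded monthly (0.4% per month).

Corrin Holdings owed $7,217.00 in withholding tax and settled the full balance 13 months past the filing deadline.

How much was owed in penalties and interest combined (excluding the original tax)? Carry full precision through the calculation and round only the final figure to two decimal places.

$3,379.48

Failure-to-file penalty: 9% × $7,217.00 = $649.53
Failure-to-pay penalty = 2.5% × $7,217.00 × 13 mo = $2,345.53…
Interest: $7,217.00 × ((1 + 0.004)^13 − 1) = $7,217.00 × 0.0532665… = $384.4242…
Penalties + interest = $2,995.0550 + $384.4242… = $3,379.48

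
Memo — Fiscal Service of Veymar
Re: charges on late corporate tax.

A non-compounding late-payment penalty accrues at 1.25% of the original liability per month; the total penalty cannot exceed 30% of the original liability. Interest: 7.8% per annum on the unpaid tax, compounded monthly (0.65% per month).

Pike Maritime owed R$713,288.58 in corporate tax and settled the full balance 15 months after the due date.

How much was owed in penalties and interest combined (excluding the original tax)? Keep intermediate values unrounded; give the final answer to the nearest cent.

Penalty: 15 × 1.25% × R$713,288.58 = R$133,741.61… (below the 30% cap of R$213,986.57…)
Interest: R$713,288.58 × ((1 + 0.0065)^15 − 1) = R$713,288.58 × 0.1020637… = R$72,800.8547…
Penalties + interest = R$133,741.6088… + R$72,800.8547… = R$206,542.46

R$206,542.46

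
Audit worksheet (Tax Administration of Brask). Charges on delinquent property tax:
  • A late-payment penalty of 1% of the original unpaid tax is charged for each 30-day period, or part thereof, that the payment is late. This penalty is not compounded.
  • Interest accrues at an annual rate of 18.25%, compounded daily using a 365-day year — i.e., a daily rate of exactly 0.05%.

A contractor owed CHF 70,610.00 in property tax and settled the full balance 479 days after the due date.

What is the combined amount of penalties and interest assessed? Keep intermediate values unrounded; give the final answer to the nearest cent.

CHF 30,400.26

Penalty periods: ⌈479/30⌉ = 16; penalty = 16 × 1% × CHF 70,610.00 = CHF 11,297.60
Interest: CHF 70,610.00 × ((1 + 0.0005)^479 − 1) = CHF 70,610.00 × 0.27053763… = CHF 19,102.6624…
Penalties + interest = CHF 11,297.6000 + CHF 19,102.6624… = CHF 30,400.26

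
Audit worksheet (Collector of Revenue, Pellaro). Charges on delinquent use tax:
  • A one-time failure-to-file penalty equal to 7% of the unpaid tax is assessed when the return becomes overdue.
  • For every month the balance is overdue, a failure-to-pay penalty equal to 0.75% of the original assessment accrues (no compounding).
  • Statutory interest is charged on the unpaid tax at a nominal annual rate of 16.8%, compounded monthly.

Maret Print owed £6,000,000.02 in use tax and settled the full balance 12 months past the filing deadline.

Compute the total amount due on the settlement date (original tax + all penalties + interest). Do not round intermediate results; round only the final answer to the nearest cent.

£8,049,354.80

Failure-to-file penalty: 7% × £6,000,000.02 = £420,000.00…
Failure-to-pay penalty: 12 × 0.75% × £6,000,000.02 = £540,000.00…
Interest (16.8%/yr ÷ 12 = 1.4%/month): £6,000,000.02 × ((1 + 0.014)^12 − 1) = £1,089,354.7771…
Total = £6,000,000.02 + £960,000.0032 + £1,089,354.7771… = £8,049,354.80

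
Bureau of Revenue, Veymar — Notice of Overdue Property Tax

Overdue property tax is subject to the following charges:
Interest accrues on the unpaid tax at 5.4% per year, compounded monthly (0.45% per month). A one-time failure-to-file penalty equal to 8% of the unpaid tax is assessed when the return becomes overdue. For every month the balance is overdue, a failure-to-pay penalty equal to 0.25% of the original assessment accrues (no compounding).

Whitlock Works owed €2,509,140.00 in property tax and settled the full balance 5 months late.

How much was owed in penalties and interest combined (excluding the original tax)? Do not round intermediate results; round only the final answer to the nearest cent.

€289,061.49

Failure-to-file penalty: 8% × €2,509,140.00 = €200,731.20
Failure-to-pay penalty = 0.25% × €2,509,140.00 × 5 mo = €31,364.25
Interest: €2,509,140.00 × ((1 + 0.0045)^5 − 1) = €2,509,140.00 × 0.0227034… = €56,966.0425…
Penalties + interest = €232,095.4500 + €56,966.0425… = €289,061.49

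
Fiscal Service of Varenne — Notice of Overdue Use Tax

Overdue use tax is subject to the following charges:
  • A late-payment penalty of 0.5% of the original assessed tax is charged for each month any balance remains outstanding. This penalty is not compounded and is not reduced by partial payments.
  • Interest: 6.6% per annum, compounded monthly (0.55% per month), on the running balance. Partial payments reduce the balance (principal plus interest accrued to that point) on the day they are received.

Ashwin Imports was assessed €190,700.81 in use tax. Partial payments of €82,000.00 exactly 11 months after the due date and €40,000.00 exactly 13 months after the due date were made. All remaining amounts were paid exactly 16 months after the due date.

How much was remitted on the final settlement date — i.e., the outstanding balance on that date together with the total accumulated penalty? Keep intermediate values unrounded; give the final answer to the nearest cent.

Balance at month 11: €190,700.8100 × (1 + 0.0055)^11 = €202,560.7806…
After €82,000.00 payment: €202,560.7806… − €82,000.00 = €120,560.7806…
Balance at month 13: €120,560.7806… × (1 + 0.0055)^2 = €121,890.5962…
After €40,000.00 payment: €121,890.5962… − €40,000.00 = €81,890.5962…
Balance at month 16: €81,890.5962… × (1 + 0.0055)^3 = €83,249.2362…
Penalty: 16 × 0.5% × €190,700.81 = €15,256.06…
Final settlement = outstanding balance + penalty = €83,249.2362… + €15,256.06… = €98,505.30

€98,505.30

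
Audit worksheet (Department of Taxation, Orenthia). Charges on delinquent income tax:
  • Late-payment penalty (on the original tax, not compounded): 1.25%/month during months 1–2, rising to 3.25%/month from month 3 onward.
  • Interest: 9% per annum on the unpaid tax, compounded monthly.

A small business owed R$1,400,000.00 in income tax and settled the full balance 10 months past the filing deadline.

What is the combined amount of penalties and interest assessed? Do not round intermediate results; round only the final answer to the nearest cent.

R$507,615.56

Penalty, months 1–2: 2 × 1.25% × R$1,400,000.00 = R$35,000.00
Penalty, months 3–10: 8 × 3.25% × R$1,400,000.00 = R$364,000.00
Interest (9%/yr ÷ 12 = 0.75%/month): R$1,400,000.00 × ((1 + 0.0075)^10 − 1) = R$108,615.5637…
Penalties + interest = R$399,000.0000 + R$108,615.5637… = R$507,615.56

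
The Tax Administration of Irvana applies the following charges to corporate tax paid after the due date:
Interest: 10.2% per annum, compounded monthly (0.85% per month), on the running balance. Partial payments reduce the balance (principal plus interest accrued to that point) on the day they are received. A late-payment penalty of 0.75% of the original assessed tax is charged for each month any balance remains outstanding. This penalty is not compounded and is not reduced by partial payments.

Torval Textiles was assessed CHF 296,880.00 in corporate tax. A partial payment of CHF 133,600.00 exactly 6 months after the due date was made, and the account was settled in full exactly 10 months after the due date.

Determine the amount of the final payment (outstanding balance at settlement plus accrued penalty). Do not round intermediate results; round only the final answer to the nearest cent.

Balance at month 6: CHF 296,880.0000 × (1 + 0.0085)^6 = CHF 312,346.2935…
After CHF 133,600.00 payment: CHF 312,346.2935… − CHF 133,600.00 = CHF 178,746.2935…
Balance at month 10: CHF 178,746.2935… × (1 + 0.0085)^4 = CHF 184,901.5940…
Penalty: 10 × 0.75% × CHF 296,880.00 = CHF 22,266.00
Final settlement = outstanding balance + penalty = CHF 184,901.5940… + CHF 22,266.00 = CHF 207,167.59

CHF 207,167.59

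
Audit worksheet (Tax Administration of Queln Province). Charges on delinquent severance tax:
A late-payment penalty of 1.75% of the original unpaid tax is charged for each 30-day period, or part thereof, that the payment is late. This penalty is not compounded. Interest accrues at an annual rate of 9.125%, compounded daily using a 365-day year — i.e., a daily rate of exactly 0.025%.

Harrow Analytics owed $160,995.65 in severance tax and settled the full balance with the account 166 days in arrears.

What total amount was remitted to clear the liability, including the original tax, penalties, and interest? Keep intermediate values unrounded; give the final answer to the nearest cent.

Penalty periods: ⌈166/30⌉ = 6; penalty = 6 × 1.75% × $160,995.65 = $16,904.54…
Interest: $160,995.65 × ((1 + 0.00025)^166 − 1) = $160,995.65 × 0.04236776… = $6,821.0243…
Total = $160,995.65 + $16,904.5433… + $6,821.0243… = $184,721.22

$184,721.22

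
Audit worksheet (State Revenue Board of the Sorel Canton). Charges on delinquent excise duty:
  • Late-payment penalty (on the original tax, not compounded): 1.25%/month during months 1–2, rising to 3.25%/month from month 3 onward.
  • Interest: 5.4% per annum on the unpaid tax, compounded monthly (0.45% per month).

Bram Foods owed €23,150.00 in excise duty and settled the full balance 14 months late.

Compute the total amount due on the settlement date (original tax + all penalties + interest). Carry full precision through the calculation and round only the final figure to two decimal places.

€34,259.14

Penalty, months 1–2: 2 × 1.25% × €23,150.00 = €578.75
Penalty, months 3–14: 12 × 3.25% × €23,150.00 = €9,028.50
Interest: €23,150.00 × ((1 + 0.0045)^14 − 1) = €23,150.00 × 0.0648763… = €1,501.8871…
Total = €23,150.00 + €9,607.2500 + €1,501.8871… = €34,259.14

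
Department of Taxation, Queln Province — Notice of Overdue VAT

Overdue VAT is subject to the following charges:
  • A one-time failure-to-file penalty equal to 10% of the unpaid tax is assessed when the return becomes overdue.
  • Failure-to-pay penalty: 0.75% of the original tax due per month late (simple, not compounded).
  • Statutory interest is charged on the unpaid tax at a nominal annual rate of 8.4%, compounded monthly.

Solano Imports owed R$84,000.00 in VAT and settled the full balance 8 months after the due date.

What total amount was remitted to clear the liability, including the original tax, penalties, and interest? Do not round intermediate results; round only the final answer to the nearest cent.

Failure-to-file penalty: 10% × R$84,000.00 = R$8,400.00
Failure-to-pay penalty = 0.75% × R$84,000.00 × 8 mo = R$5,040.00
Interest (8.4%/yr ÷ 12 = 0.7%/month): R$84,000.00 × ((1 + 0.007)^8 − 1) = R$4,820.8757…
Total = R$84,000.00 + R$13,440.0000 + R$4,820.8757… = R$102,260.88

R$102,260.88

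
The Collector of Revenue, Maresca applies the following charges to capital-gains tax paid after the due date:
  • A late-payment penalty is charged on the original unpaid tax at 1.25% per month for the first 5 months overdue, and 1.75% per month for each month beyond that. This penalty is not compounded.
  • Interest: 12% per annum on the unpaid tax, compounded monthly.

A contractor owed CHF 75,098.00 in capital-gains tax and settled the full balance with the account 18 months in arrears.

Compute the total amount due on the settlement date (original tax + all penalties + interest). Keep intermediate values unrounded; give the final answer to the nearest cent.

CHF 111,606.70

Penalty, months 1–5: 5 × 1.25% × CHF 75,098.00 = CHF 4,693.63…
Penalty, months 6–18: 13 × 1.75% × CHF 75,098.00 = CHF 17,084.80…
Interest (12%/yr ÷ 12 = 1%/month): CHF 75,098.00 × ((1 + 0.01)^18 − 1) = CHF 14,730.2831…
Total = CHF 75,098.00 + CHF 21,778.4200 + CHF 14,730.2831… = CHF 111,606.70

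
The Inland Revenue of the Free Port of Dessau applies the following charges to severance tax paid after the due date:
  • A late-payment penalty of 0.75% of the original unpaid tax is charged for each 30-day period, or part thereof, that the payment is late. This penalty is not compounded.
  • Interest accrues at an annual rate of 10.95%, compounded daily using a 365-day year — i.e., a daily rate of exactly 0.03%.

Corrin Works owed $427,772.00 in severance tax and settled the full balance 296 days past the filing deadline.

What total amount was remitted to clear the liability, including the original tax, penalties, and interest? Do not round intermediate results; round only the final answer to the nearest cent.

$499,572.46

Penalty periods: ⌈296/30⌉ = 10; penalty = 10 × 0.75% × $427,772.00 = $32,082.90
Interest: $427,772.00 × ((1 + 0.0003)^296 − 1) = $427,772.00 × 0.09284751… = $39,717.5643…
Total = $427,772.00 + $32,082.9000 + $39,717.5643… = $499,572.46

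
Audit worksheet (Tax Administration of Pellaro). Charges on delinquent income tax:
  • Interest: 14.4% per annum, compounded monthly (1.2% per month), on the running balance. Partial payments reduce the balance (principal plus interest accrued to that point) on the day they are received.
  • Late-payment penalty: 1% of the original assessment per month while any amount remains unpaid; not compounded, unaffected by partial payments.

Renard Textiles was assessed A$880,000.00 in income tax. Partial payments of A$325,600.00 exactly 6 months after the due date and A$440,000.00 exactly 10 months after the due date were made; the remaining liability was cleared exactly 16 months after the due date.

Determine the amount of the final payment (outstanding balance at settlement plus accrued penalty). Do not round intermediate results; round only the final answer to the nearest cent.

A$366,355.56

Balance at month 6: A$880,000.0000 × (1 + 0.012)^6 = A$945,291.4878…
After A$325,600.00 payment: A$945,291.4878… − A$325,600.00 = A$619,691.4878…
Balance at month 10: A$619,691.4878… × (1 + 0.012)^4 = A$649,976.3889…
After A$440,000.00 payment: A$649,976.3889… − A$440,000.00 = A$209,976.3889…
Balance at month 16: A$209,976.3889… × (1 + 0.012)^6 = A$225,555.5603…
Penalty: 16 × 1% × A$880,000.00 = A$140,800.00
Final settlement = outstanding balance + penalty = A$225,555.5603… + A$140,800.00 = A$366,355.56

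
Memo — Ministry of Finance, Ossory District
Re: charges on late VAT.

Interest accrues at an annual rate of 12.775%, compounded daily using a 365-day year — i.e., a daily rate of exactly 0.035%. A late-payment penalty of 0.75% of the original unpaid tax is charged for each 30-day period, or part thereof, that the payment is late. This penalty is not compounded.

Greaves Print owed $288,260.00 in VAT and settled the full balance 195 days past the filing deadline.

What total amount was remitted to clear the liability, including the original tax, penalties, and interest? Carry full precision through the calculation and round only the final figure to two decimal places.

$323,750.61

Penalty periods: ⌈195/30⌉ = 7; penalty = 7 × 0.75% × $288,260.00 = $15,133.65
Interest: $288,260.00 × ((1 + 0.00035)^195 − 1) = $288,260.00 × 0.07062015… = $20,356.9641…
Total = $288,260.00 + $15,133.6500 + $20,356.9641… = $323,750.61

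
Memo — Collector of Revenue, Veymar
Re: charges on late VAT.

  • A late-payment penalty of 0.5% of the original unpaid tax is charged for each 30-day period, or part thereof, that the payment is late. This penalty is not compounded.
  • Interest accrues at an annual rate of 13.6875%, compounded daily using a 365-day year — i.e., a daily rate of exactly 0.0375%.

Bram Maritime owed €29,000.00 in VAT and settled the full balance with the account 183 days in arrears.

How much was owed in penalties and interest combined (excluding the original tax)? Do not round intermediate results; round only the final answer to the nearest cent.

Penalty periods: ⌈183/30⌉ = 7; penalty = 7 × 0.5% × €29,000.00 = €1,015.00
Interest: €29,000.00 × ((1 + 0.000375)^183 − 1) = €29,000.00 × 0.07102072… = €2,059.6008…
Penalties + interest = €1,015.0000 + €2,059.6008… = €3,074.60

€3,074.60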